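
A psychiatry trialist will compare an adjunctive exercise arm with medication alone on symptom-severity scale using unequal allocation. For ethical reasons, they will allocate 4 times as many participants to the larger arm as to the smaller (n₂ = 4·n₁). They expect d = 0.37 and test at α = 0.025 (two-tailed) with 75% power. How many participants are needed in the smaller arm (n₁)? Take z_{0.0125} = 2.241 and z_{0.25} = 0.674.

n₁ = 78

With allocation ratio k = n₂/n₁ = 4, Var(x̄₁−x̄₂) = σ²(1/n₁ + 1/(k·n₁)) = σ²·(k+1)/(k·n₁).
So n₁ = (1 + 1/k)·((z_{α/2} + z_β)/d)² = 1.250 × (2.915/0.37)².
n₁ = 1.250 × 62.07 = 77.6.
Round up: n₁ = 78, giving n₂ = 4 × 78 = 312.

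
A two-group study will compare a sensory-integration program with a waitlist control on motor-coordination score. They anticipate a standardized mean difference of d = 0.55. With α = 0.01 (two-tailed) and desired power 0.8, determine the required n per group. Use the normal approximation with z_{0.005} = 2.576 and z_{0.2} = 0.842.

n = 78 per group

For two independent groups with equal n: n = 2·((z_{α/2} + z_β) / d)².
z_{α/2} + z_β = 2.576 + 0.842 = 3.418.
n = 2 × (3.418 / 0.55)² = 2 × 6.215² = 2 × 38.62 = 77.2.
Round up to the next whole participant.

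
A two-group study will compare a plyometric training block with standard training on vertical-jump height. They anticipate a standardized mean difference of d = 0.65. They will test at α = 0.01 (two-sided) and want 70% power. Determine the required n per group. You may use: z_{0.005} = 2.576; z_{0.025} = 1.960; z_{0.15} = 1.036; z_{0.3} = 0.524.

n = 46 per group

For two independent groups with equal n: n = 2·((z_{α/2} + z_β) / d)².
z_{α/2} + z_β = 2.576 + 0.524 = 3.100.
n = 2 × (3.100 / 0.65)² = 2 × 4.769² = 2 × 22.75 = 45.5.
Round up to the next whole participant.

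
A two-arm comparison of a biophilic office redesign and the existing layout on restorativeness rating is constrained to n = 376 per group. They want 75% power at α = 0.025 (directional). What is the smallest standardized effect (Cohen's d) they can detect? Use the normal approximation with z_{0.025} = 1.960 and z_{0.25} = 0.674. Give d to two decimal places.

d_min ≈ 0.19

For two independent groups of n = 376 each: d_min = (z_{α} + z_β)·√(2/n).
z-sum = 1.960 + 0.674 = 2.634.
d_min = 2.634 × √(2/376) = 2.634 × 0.0729 = 0.192.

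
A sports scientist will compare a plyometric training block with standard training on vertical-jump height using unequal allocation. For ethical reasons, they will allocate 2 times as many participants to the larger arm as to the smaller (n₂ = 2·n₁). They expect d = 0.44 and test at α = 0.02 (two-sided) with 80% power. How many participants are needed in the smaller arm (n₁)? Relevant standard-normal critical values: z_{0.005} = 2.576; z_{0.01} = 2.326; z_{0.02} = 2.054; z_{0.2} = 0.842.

n₁ = 78

With allocation ratio k = n₂/n₁ = 2, Var(x̄₁−x̄₂) = σ²(1/n₁ + 1/(k·n₁)) = σ²·(k+1)/(k·n₁).
So n₁ = (1 + 1/k)·((z_{α/2} + z_β)/d)² = 1.500 × (3.168/0.44)².
n₁ = 1.500 × 51.84 = 77.8.
Round up: n₁ = 78, giving n₂ = 2 × 78 = 156.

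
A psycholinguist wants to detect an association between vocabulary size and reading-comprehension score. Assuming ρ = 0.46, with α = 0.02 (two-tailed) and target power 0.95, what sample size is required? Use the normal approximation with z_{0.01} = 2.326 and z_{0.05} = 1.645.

n = 67

Fisher's z: C = ½·ln((1+r)/(1−r)) = ½·ln(2.7037) = 0.4973.
n = ((z_{α/2} + z_β)/C)² + 3.
(2.326 + 1.645) / 0.4973 = 3.971 / 0.4973 = 7.985.
n = 7.985² + 3 = 63.76 + 3 = 66.8.
Round up.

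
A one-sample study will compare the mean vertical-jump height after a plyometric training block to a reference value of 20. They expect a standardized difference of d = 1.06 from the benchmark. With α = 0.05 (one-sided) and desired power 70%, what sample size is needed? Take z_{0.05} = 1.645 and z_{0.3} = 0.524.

n = 5

For a one-sample test: n = ((z_{α} + z_β) / d)².
z_{α} + z_β = 1.645 + 0.524 = 2.169.
n = (2.169 / 1.06)² = 2.046² = 4.19.
Round up.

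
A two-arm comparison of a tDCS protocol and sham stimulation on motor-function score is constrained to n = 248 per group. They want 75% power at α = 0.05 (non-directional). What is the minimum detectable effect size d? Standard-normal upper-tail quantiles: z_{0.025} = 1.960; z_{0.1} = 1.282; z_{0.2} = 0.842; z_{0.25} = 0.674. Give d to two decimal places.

For two independent groups of n = 248 each: d_min = (z_{α/2} + z_β)·√(2/n).
z-sum = 1.960 + 0.674 = 2.634.
d_min = 2.634 × √(2/248) = 2.634 × 0.0898 = 0.237.

d_min ≈ 0.24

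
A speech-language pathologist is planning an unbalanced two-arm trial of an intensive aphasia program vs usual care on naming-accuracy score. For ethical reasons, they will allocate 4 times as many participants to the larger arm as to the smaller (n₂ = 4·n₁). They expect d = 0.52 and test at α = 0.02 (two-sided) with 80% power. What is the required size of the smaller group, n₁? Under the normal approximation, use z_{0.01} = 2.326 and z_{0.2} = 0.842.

With allocation ratio k = n₂/n₁ = 4, Var(x̄₁−x̄₂) = σ²(1/n₁ + 1/(k·n₁)) = σ²·(k+1)/(k·n₁).
So n₁ = (1 + 1/k)·((z_{α/2} + z_β)/d)² = 1.250 × (3.168/0.52)².
n₁ = 1.250 × 37.12 = 46.4.
Round up: n₁ = 47, giving n₂ = 4 × 47 = 188.

n₁ = 47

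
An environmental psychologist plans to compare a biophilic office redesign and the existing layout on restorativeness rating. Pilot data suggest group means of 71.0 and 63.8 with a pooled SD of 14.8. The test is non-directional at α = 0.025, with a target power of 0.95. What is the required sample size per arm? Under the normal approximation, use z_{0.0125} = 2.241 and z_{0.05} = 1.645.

n = 128 per group

Cohen's d = |M₁ − M₂| / SD_pooled = |71.0 − 63.8| / 14.8 = 7.2 / 14.8 = 0.486.
For two independent groups with equal n: n = 2·((z_{α/2} + z_β) / d)².
z_{α/2} + z_β = 2.241 + 1.645 = 3.886.
n = 2 × (3.886 / 0.486)² = 2 × 7.996² = 2 × 63.93 = 127.9.
Round up to the next whole participant.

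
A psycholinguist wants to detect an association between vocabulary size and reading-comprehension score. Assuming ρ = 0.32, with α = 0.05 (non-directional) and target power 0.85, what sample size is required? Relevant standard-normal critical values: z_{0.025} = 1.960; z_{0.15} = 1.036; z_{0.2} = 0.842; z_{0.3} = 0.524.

Fisher's z: C = ½·ln((1+r)/(1−r)) = ½·ln(1.9412) = 0.3316.
n = ((z_{α/2} + z_β)/C)² + 3.
(1.960 + 1.036) / 0.3316 = 2.996 / 0.3316 = 9.035.
n = 9.035² + 3 = 81.63 + 3 = 84.6.
Round up.

n = 85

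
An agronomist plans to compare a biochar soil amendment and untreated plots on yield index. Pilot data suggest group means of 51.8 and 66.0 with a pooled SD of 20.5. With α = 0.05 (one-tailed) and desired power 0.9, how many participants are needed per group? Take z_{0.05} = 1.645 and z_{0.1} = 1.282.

Cohen's d = |M₁ − M₂| / SD_pooled = |51.8 − 66.0| / 20.5 = 14.2 / 20.5 = 0.693.
For two independent groups with equal n: n = 2·((z_{α} + z_β) / d)².
z_{α} + z_β = 1.645 + 1.282 = 2.927.
n = 2 × (2.927 / 0.693)² = 2 × 4.224² = 2 × 17.84 = 35.7.
Round up to the next whole participant.

n = 36 per group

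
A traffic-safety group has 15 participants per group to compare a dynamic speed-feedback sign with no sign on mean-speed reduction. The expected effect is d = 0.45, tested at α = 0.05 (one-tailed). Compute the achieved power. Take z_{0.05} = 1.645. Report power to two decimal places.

power ≈ 0.34

For two equal groups, power = Φ(d·√(n/2) − z_{α}).
d·√(n/2) = 0.45 × √(15/2) = 0.45 × 2.739 = 1.232.
z_β = 1.232 − 1.645 = -0.413.
Power = Φ(-0.413) = 0.340.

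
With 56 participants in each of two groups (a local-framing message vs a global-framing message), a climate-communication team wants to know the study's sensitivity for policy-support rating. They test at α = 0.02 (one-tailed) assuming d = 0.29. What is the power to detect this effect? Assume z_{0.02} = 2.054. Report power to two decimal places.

power ≈ 0.30

For two equal groups, power = Φ(d·√(n/2) − z_{α}).
d·√(n/2) = 0.29 × √(56/2) = 0.29 × 5.292 = 1.535.
z_β = 1.535 − 2.054 = -0.519.
Power = Φ(-0.519) = 0.302.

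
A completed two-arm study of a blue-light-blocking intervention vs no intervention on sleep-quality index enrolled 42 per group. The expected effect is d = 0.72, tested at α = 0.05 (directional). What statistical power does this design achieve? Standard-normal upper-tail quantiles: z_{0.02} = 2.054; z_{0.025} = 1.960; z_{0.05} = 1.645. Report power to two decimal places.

power ≈ 0.95

For two equal groups, power = Φ(d·√(n/2) − z_{α}).
d·√(n/2) = 0.72 × √(42/2) = 0.72 × 4.583 = 3.299.
z_β = 3.299 − 1.645 = 1.654.
Power = Φ(1.654) = 0.951.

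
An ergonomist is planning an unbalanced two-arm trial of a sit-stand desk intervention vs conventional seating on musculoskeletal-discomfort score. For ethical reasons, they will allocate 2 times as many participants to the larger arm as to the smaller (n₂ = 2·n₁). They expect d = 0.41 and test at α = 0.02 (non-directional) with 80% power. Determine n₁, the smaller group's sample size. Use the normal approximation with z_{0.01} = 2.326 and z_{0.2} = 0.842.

With allocation ratio k = n₂/n₁ = 2, Var(x̄₁−x̄₂) = σ²(1/n₁ + 1/(k·n₁)) = σ²·(k+1)/(k·n₁).
So n₁ = (1 + 1/k)·((z_{α/2} + z_β)/d)² = 1.500 × (3.168/0.41)².
n₁ = 1.500 × 59.70 = 89.6.
Round up: n₁ = 90, giving n₂ = 2 × 90 = 180.

n₁ = 90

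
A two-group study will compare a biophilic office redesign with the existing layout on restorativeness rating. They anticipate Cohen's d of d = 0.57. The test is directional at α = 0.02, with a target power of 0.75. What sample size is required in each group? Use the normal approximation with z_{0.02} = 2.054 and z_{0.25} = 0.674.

n = 46 per group

For two independent groups with equal n: n = 2·((z_{α} + z_β) / d)².
z_{α} + z_β = 2.054 + 0.674 = 2.728.
n = 2 × (2.728 / 0.57)² = 2 × 4.786² = 2 × 22.91 = 45.8.
Round up to the next whole participant.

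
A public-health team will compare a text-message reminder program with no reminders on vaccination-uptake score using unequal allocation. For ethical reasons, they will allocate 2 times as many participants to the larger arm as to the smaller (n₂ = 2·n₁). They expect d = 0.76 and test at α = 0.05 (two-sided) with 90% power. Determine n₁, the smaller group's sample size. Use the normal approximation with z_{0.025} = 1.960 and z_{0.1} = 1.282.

n₁ = 28

With allocation ratio k = n₂/n₁ = 2, Var(x̄₁−x̄₂) = σ²(1/n₁ + 1/(k·n₁)) = σ²·(k+1)/(k·n₁).
So n₁ = (1 + 1/k)·((z_{α/2} + z_β)/d)² = 1.500 × (3.242/0.76)².
n₁ = 1.500 × 18.20 = 27.3.
Round up: n₁ = 28, giving n₂ = 2 × 28 = 56.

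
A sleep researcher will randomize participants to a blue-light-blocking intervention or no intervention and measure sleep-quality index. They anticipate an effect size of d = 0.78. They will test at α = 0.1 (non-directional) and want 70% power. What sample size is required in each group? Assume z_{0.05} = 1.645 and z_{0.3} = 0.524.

n = 16 per group

For two independent groups with equal n: n = 2·((z_{α/2} + z_β) / d)².
z_{α/2} + z_β = 1.645 + 0.524 = 2.169.
n = 2 × (2.169 / 0.78)² = 2 × 2.781² = 2 × 7.73 = 15.5.
Round up to the next whole participant.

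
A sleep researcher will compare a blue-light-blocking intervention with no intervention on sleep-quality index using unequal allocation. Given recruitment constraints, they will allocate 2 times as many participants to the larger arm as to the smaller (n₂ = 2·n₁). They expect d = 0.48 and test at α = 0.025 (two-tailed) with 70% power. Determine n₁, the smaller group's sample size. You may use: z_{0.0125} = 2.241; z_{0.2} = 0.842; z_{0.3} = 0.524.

n₁ = 50

With allocation ratio k = n₂/n₁ = 2, Var(x̄₁−x̄₂) = σ²(1/n₁ + 1/(k·n₁)) = σ²·(k+1)/(k·n₁).
So n₁ = (1 + 1/k)·((z_{α/2} + z_β)/d)² = 1.500 × (2.765/0.48)².
n₁ = 1.500 × 33.18 = 49.8.
Round up: n₁ = 50, giving n₂ = 2 × 50 = 100.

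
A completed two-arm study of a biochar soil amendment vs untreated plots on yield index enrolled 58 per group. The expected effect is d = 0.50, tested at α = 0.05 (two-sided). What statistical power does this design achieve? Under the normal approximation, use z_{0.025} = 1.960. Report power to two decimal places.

power ≈ 0.77

For two equal groups, power = Φ(d·√(n/2) − z_{α/2}).
d·√(n/2) = 0.50 × √(58/2) = 0.50 × 5.385 = 2.693.
z_β = 2.693 − 1.960 = 0.733.
Power = Φ(0.733) = 0.768.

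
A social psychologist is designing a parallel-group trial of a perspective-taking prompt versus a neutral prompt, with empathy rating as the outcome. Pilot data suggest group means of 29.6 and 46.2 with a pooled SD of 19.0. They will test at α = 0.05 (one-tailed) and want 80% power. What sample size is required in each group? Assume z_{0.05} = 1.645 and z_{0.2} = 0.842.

n = 17 per group

Cohen's d = |M₁ − M₂| / SD_pooled = |29.6 − 46.2| / 19.0 = 16.6 / 19.0 = 0.874.
For two independent groups with equal n: n = 2·((z_{α} + z_β) / d)².
z_{α} + z_β = 1.645 + 0.842 = 2.487.
n = 2 × (2.487 / 0.874)² = 2 × 2.846² = 2 × 8.10 = 16.2.
Round up to the next whole participant.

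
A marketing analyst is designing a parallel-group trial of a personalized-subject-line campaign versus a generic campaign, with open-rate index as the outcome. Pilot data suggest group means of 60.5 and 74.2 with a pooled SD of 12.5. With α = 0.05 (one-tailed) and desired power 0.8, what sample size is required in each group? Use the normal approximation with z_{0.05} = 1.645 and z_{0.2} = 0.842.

Cohen's d = |M₁ − M₂| / SD_pooled = |60.5 − 74.2| / 12.5 = 13.7 / 12.5 = 1.096.
For two independent groups with equal n: n = 2·((z_{α} + z_β) / d)².
z_{α} + z_β = 1.645 + 0.842 = 2.487.
n = 2 × (2.487 / 1.096)² = 2 × 2.269² = 2 × 5.15 = 10.3.
Round up to the next whole participant.

n = 11 per group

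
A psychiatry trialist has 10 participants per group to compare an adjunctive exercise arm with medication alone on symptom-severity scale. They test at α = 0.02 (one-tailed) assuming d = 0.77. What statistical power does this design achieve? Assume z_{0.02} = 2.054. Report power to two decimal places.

power ≈ 0.37

For two equal groups, power = Φ(d·√(n/2) − z_{α}).
d·√(n/2) = 0.77 × √(10/2) = 0.77 × 2.236 = 1.722.
z_β = 1.722 − 2.054 = -0.332.
Power = Φ(-0.332) = 0.370.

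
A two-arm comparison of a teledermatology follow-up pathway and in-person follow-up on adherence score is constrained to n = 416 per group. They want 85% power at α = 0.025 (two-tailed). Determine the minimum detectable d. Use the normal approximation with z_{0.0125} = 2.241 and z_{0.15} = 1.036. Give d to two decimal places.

d_min ≈ 0.23

For two independent groups of n = 416 each: d_min = (z_{α/2} + z_β)·√(2/n).
z-sum = 2.241 + 1.036 = 3.277.
d_min = 3.277 × √(2/416) = 3.277 × 0.0693 = 0.227.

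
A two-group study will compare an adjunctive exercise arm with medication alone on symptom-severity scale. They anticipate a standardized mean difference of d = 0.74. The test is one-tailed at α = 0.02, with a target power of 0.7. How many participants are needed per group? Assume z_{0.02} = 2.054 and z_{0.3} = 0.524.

n = 25 per group

For two independent groups with equal n: n = 2·((z_{α} + z_β) / d)².
z_{α} + z_β = 2.054 + 0.524 = 2.578.
n = 2 × (2.578 / 0.74)² = 2 × 3.484² = 2 × 12.14 = 24.3.
Round up to the next whole participant.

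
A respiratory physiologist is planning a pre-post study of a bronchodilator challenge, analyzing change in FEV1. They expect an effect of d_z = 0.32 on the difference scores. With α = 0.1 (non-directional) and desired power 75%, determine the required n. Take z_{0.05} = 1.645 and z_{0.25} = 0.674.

For a paired (one-sample on differences) test: n = ((z_{α/2} + z_β) / d)².
z_{α/2} + z_β = 1.645 + 0.674 = 2.319.
n = (2.319 / 0.32)² = 7.247² = 52.52.
Round up.

n = 53 pairs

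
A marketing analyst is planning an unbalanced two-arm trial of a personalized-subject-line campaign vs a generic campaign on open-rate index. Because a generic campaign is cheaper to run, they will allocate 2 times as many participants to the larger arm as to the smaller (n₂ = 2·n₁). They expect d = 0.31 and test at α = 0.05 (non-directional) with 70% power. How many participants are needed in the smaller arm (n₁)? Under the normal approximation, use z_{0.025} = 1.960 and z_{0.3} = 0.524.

With allocation ratio k = n₂/n₁ = 2, Var(x̄₁−x̄₂) = σ²(1/n₁ + 1/(k·n₁)) = σ²·(k+1)/(k·n₁).
So n₁ = (1 + 1/k)·((z_{α/2} + z_β)/d)² = 1.500 × (2.484/0.31)².
n₁ = 1.500 × 64.21 = 96.3.
Round up: n₁ = 97, giving n₂ = 2 × 97 = 194.

n₁ = 97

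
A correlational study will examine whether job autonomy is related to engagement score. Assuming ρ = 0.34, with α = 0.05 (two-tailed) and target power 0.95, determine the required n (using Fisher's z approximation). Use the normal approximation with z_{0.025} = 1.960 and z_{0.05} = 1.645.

n = 107

Fisher's z: C = ½·ln((1+r)/(1−r)) = ½·ln(2.0303) = 0.3541.
n = ((z_{α/2} + z_β)/C)² + 3.
(1.960 + 1.645) / 0.3541 = 3.605 / 0.3541 = 10.181.
n = 10.181² + 3 = 103.65 + 3 = 106.6.
Round up.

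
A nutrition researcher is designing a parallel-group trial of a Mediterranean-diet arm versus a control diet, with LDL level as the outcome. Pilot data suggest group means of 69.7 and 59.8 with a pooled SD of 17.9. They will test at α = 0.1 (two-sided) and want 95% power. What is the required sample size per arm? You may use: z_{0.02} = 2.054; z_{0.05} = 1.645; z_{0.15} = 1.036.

Cohen's d = |M₁ − M₂| / SD_pooled = |69.7 − 59.8| / 17.9 = 9.9 / 17.9 = 0.553.
For two independent groups with equal n: n = 2·((z_{α/2} + z_β) / d)².
z_{α/2} + z_β = 1.645 + 1.645 = 3.290.
n = 2 × (3.290 / 0.553)² = 2 × 5.949² = 2 × 35.39 = 70.8.
Round up to the next whole participant.

n = 71 per group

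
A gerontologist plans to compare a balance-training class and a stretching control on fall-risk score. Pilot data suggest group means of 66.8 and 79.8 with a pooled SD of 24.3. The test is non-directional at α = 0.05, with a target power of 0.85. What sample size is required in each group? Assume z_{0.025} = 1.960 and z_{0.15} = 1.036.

Cohen's d = |M₁ − M₂| / SD_pooled = |66.8 − 79.8| / 24.3 = 13.0 / 24.3 = 0.535.
For two independent groups with equal n: n = 2·((z_{α/2} + z_β) / d)².
z_{α/2} + z_β = 1.960 + 1.036 = 2.996.
n = 2 × (2.996 / 0.535)² = 2 × 5.600² = 2 × 31.36 = 62.7.
Round up to the next whole participant.

n = 63 per group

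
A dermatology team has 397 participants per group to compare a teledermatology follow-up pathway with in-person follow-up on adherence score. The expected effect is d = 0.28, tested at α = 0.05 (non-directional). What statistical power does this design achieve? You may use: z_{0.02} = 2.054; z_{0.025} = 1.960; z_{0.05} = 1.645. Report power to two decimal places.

power ≈ 0.98

For two equal groups, power = Φ(d·√(n/2) − z_{α/2}).
d·√(n/2) = 0.28 × √(397/2) = 0.28 × 14.089 = 3.945.
z_β = 3.945 − 1.960 = 1.985.
Power = Φ(1.985) = 0.976.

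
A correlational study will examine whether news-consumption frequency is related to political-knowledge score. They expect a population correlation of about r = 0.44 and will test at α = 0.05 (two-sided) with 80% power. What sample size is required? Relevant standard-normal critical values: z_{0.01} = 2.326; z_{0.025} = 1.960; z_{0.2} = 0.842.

Fisher's z: C = ½·ln((1+r)/(1−r)) = ½·ln(2.5714) = 0.4722.
n = ((z_{α/2} + z_β)/C)² + 3.
(1.960 + 0.842) / 0.4722 = 2.802 / 0.4722 = 5.934.
n = 5.934² + 3 = 35.21 + 3 = 38.2.
Round up.

n = 39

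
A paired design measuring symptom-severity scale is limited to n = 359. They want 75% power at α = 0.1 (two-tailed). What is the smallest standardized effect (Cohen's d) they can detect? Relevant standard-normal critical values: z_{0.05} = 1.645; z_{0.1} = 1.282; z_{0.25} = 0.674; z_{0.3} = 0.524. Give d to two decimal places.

d_min ≈ 0.12

For a single sample (or paired design) of n = 359: d_min = (z_{α/2} + z_β)/√n.
z-sum = 1.645 + 0.674 = 2.319.
d_min = 2.319 / √359 = 2.319 / 18.947 = 0.122.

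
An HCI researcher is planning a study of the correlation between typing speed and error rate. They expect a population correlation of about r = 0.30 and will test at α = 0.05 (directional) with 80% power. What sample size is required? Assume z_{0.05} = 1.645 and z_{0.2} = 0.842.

Fisher's z: C = ½·ln((1+r)/(1−r)) = ½·ln(1.8571) = 0.3095.
n = ((z_{α} + z_β)/C)² + 3.
(1.645 + 0.842) / 0.3095 = 2.487 / 0.3095 = 8.036.
n = 8.036² + 3 = 64.57 + 3 = 67.6.
Round up.

n = 68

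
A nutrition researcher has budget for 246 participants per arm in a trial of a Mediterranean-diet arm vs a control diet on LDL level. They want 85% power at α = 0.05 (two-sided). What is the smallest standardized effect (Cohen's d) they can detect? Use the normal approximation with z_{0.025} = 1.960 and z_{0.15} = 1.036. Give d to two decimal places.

d_min ≈ 0.27

For two independent groups of n = 246 each: d_min = (z_{α/2} + z_β)·√(2/n).
z-sum = 1.960 + 1.036 = 2.996.
d_min = 2.996 × √(2/246) = 2.996 × 0.0902 = 0.270.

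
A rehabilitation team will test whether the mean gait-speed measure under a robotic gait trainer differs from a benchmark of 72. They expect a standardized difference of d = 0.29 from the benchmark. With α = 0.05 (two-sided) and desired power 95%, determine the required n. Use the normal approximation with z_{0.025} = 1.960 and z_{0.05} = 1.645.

n = 155

For a one-sample test: n = ((z_{α/2} + z_β) / d)².
z_{α/2} + z_β = 1.960 + 1.645 = 3.605.
n = (3.605 / 0.29)² = 12.431² = 154.53.
Round up.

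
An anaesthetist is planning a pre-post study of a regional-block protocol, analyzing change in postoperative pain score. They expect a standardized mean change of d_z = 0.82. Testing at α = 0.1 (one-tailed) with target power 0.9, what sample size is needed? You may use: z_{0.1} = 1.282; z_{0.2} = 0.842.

For a paired (one-sample on differences) test: n = ((z_{α} + z_β) / d)².
z_{α} + z_β = 1.282 + 1.282 = 2.564.
n = (2.564 / 0.82)² = 3.127² = 9.78.
Round up.

n = 10 pairs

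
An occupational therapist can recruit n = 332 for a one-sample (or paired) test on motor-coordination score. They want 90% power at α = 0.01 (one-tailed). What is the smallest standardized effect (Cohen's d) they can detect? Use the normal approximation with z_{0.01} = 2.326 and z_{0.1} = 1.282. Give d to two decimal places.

For a single sample (or paired design) of n = 332: d_min = (z_{α} + z_β)/√n.
z-sum = 2.326 + 1.282 = 3.608.
d_min = 3.608 / √332 = 3.608 / 18.221 = 0.198.

d_min ≈ 0.20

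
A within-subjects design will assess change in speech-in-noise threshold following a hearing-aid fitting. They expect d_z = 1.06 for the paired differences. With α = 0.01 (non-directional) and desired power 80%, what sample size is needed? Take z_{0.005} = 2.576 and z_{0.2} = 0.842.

n = 11 pairs

For a paired (one-sample on differences) test: n = ((z_{α/2} + z_β) / d)².
z_{α/2} + z_β = 2.576 + 0.842 = 3.418.
n = (3.418 / 1.06)² = 3.225² = 10.40.
Round up.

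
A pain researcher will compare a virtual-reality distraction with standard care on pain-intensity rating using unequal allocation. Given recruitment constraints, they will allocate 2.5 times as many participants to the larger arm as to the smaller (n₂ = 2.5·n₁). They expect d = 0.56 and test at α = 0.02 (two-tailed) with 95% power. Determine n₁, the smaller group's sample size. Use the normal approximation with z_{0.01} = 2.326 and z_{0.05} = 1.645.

n₁ = 71

With allocation ratio k = n₂/n₁ = 2.5, Var(x̄₁−x̄₂) = σ²(1/n₁ + 1/(k·n₁)) = σ²·(k+1)/(k·n₁).
So n₁ = (1 + 1/k)·((z_{α/2} + z_β)/d)² = 1.400 × (3.971/0.56)².
n₁ = 1.400 × 50.28 = 70.4.
Round up: n₁ = 71, giving n₂ = ⌈2.5 × 71⌉ = ⌈177.5⌉ = 178.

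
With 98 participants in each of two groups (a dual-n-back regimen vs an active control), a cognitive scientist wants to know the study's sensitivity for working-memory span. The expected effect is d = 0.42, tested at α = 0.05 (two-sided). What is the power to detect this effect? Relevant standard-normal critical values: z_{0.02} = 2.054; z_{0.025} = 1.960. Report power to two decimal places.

For two equal groups, power = Φ(d·√(n/2) − z_{α/2}).
d·√(n/2) = 0.42 × √(98/2) = 0.42 × 7.000 = 2.940.
z_β = 2.940 − 1.960 = 0.980.
Power = Φ(0.980) = 0.836.

power ≈ 0.84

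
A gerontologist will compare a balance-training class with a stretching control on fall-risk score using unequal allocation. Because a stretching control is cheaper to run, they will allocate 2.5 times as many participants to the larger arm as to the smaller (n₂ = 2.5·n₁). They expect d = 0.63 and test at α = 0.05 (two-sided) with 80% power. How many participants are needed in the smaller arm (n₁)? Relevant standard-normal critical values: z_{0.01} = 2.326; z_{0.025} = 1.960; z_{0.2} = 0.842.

n₁ = 28

With allocation ratio k = n₂/n₁ = 2.5, Var(x̄₁−x̄₂) = σ²(1/n₁ + 1/(k·n₁)) = σ²·(k+1)/(k·n₁).
So n₁ = (1 + 1/k)·((z_{α/2} + z_β)/d)² = 1.400 × (2.802/0.63)².
n₁ = 1.400 × 19.78 = 27.7.
Round up: n₁ = 28, giving n₂ = 2.5 × 28 = 70.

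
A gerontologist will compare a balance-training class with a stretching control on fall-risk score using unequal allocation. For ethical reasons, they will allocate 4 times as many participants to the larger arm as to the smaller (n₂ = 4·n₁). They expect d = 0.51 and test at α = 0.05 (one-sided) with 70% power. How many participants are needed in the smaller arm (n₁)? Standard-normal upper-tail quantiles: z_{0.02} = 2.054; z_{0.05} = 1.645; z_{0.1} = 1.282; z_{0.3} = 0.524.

n₁ = 23

With allocation ratio k = n₂/n₁ = 4, Var(x̄₁−x̄₂) = σ²(1/n₁ + 1/(k·n₁)) = σ²·(k+1)/(k·n₁).
So n₁ = (1 + 1/k)·((z_{α} + z_β)/d)² = 1.250 × (2.169/0.51)².
n₁ = 1.250 × 18.09 = 22.6.
Round up: n₁ = 23, giving n₂ = 4 × 23 = 92.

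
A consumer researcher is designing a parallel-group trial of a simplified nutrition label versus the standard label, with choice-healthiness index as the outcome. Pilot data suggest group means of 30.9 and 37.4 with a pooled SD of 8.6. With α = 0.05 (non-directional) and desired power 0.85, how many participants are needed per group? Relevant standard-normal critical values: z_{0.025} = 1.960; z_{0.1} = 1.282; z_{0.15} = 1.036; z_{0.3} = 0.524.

n = 32 per group

Cohen's d = |M₁ − M₂| / SD_pooled = |30.9 − 37.4| / 8.6 = 6.5 / 8.6 = 0.756.
For two independent groups with equal n: n = 2·((z_{α/2} + z_β) / d)².
z_{α/2} + z_β = 1.960 + 1.036 = 2.996.
n = 2 × (2.996 / 0.756)² = 2 × 3.963² = 2 × 15.71 = 31.4.
Round up to the next whole participant.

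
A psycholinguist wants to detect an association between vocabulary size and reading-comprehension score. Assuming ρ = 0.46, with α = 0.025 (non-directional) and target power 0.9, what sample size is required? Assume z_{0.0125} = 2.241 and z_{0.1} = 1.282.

n = 54

Fisher's z: C = ½·ln((1+r)/(1−r)) = ½·ln(2.7037) = 0.4973.
n = ((z_{α/2} + z_β)/C)² + 3.
(2.241 + 1.282) / 0.4973 = 3.523 / 0.4973 = 7.084.
n = 7.084² + 3 = 50.19 + 3 = 53.2.
Round up.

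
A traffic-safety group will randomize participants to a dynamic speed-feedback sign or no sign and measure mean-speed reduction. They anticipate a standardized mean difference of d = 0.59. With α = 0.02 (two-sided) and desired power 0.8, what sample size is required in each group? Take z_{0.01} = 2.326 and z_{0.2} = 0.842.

For two independent groups with equal n: n = 2·((z_{α/2} + z_β) / d)².
z_{α/2} + z_β = 2.326 + 0.842 = 3.168.
n = 2 × (3.168 / 0.59)² = 2 × 5.369² = 2 × 28.83 = 57.7.
Round up to the next whole participant.

n = 58 per group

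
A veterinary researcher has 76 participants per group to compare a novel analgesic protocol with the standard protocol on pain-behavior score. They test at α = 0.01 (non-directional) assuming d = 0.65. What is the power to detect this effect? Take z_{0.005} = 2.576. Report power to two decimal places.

power ≈ 0.92

For two equal groups, power = Φ(d·√(n/2) − z_{α/2}).
d·√(n/2) = 0.65 × √(76/2) = 0.65 × 6.164 = 4.007.
z_β = 4.007 − 2.576 = 1.431.
Power = Φ(1.431) = 0.924.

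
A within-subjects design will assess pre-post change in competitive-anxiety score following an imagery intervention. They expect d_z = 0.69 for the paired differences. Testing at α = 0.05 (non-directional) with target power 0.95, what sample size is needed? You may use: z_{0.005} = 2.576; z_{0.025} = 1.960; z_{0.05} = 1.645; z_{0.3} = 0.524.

n = 28 pairs

For a paired (one-sample on differences) test: n = ((z_{α/2} + z_β) / d)².
z_{α/2} + z_β = 1.960 + 1.645 = 3.605.
n = (3.605 / 0.69)² = 5.225² = 27.30.
Round up.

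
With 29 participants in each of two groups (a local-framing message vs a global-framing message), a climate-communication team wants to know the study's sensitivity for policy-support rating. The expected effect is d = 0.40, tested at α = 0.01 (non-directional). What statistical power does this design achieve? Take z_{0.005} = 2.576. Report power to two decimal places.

For two equal groups, power = Φ(d·√(n/2) − z_{α/2}).
d·√(n/2) = 0.40 × √(29/2) = 0.40 × 3.808 = 1.523.
z_β = 1.523 − 2.576 = -1.053.
Power = Φ(-1.053) = 0.146.

power ≈ 0.15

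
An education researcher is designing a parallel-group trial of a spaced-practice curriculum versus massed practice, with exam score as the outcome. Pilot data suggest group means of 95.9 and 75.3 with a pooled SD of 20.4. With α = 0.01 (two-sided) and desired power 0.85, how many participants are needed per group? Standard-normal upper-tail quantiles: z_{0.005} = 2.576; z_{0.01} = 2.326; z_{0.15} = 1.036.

n = 26 per group

Cohen's d = |M₁ − M₂| / SD_pooled = |95.9 − 75.3| / 20.4 = 20.6 / 20.4 = 1.010.
For two independent groups with equal n: n = 2·((z_{α/2} + z_β) / d)².
z_{α/2} + z_β = 2.576 + 1.036 = 3.612.
n = 2 × (3.612 / 1.010)² = 2 × 3.576² = 2 × 12.79 = 25.6.
Round up to the next whole participant.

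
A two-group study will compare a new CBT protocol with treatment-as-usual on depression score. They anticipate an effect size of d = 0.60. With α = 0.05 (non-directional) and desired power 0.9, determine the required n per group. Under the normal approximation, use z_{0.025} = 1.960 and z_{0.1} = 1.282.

For two independent groups with equal n: n = 2·((z_{α/2} + z_β) / d)².
z_{α/2} + z_β = 1.960 + 1.282 = 3.242.
n = 2 × (3.242 / 0.60)² = 2 × 5.403² = 2 × 29.20 = 58.4.
Round up to the next whole participant.

n = 59 per group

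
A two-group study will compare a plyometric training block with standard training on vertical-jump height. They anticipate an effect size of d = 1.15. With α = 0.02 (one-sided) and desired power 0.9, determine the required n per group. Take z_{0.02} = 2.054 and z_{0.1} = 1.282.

n = 17 per group

For two independent groups with equal n: n = 2·((z_{α} + z_β) / d)².
z_{α} + z_β = 2.054 + 1.282 = 3.336.
n = 2 × (3.336 / 1.15)² = 2 × 2.901² = 2 × 8.42 = 16.8.
Round up to the next whole participant.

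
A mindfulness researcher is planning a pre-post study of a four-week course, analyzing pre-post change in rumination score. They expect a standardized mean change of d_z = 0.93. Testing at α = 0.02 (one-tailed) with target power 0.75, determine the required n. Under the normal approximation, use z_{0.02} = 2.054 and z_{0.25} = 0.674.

n = 9 pairs

For a paired (one-sample on differences) test: n = ((z_{α} + z_β) / d)².
z_{α} + z_β = 2.054 + 0.674 = 2.728.
n = (2.728 / 0.93)² = 2.933² = 8.60.
Round up.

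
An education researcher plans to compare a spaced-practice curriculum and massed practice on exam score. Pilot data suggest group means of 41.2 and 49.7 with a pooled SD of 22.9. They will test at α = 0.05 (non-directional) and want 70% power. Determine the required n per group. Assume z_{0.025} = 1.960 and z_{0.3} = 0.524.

Cohen's d = |M₁ − M₂| / SD_pooled = |41.2 − 49.7| / 22.9 = 8.5 / 22.9 = 0.371.
For two independent groups with equal n: n = 2·((z_{α/2} + z_β) / d)².
z_{α/2} + z_β = 1.960 + 0.524 = 2.484.
n = 2 × (2.484 / 0.371)² = 2 × 6.695² = 2 × 44.83 = 89.7.
Round up to the next whole participant.

n = 90 per group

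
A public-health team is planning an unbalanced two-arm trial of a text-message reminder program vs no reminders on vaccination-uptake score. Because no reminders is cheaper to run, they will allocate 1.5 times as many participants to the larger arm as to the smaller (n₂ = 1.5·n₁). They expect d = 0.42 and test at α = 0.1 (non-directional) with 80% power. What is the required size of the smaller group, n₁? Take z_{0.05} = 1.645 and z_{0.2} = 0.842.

With allocation ratio k = n₂/n₁ = 1.5, Var(x̄₁−x̄₂) = σ²(1/n₁ + 1/(k·n₁)) = σ²·(k+1)/(k·n₁).
So n₁ = (1 + 1/k)·((z_{α/2} + z_β)/d)² = 1.667 × (2.487/0.42)².
n₁ = 1.667 × 35.06 = 58.4.
Round up: n₁ = 59, giving n₂ = ⌈1.5 × 59⌉ = ⌈88.5⌉ = 89.

n₁ = 59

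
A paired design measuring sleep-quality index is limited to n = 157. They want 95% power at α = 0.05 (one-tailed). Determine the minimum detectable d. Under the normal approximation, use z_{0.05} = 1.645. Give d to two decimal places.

For a single sample (or paired design) of n = 157: d_min = (z_{α} + z_β)/√n.
z-sum = 1.645 + 1.645 = 3.290.
d_min = 3.290 / √157 = 3.290 / 12.530 = 0.263.

d_min ≈ 0.26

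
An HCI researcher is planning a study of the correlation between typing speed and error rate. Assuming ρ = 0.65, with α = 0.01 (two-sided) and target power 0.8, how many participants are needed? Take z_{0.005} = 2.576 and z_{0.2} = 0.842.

Fisher's z: C = ½·ln((1+r)/(1−r)) = ½·ln(4.7143) = 0.7753.
n = ((z_{α/2} + z_β)/C)² + 3.
(2.576 + 0.842) / 0.7753 = 3.418 / 0.7753 = 4.409.
n = 4.409² + 3 = 19.44 + 3 = 22.4.
Round up.

n = 23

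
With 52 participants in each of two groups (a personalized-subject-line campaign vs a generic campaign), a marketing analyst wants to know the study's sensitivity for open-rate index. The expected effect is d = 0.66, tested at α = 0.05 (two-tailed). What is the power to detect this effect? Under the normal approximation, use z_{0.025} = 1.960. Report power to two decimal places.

power ≈ 0.92

For two equal groups, power = Φ(d·√(n/2) − z_{α/2}).
d·√(n/2) = 0.66 × √(52/2) = 0.66 × 5.099 = 3.365.
z_β = 3.365 − 1.960 = 1.405.
Power = Φ(1.405) = 0.920.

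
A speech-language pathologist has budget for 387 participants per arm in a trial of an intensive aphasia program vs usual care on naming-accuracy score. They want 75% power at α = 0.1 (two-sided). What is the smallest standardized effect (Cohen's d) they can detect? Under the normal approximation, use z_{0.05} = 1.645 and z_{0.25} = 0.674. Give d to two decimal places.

d_min ≈ 0.17

For two independent groups of n = 387 each: d_min = (z_{α/2} + z_β)·√(2/n).
z-sum = 1.645 + 0.674 = 2.319.
d_min = 2.319 × √(2/387) = 2.319 × 0.0719 = 0.167.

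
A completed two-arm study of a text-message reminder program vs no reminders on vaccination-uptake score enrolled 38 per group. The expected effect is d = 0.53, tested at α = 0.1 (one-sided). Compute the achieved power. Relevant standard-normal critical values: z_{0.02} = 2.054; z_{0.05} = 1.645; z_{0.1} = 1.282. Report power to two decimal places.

power ≈ 0.85

For two equal groups, power = Φ(d·√(n/2) − z_{α}).
d·√(n/2) = 0.53 × √(38/2) = 0.53 × 4.359 = 2.310.
z_β = 2.310 − 1.282 = 1.028.
Power = Φ(1.028) = 0.848.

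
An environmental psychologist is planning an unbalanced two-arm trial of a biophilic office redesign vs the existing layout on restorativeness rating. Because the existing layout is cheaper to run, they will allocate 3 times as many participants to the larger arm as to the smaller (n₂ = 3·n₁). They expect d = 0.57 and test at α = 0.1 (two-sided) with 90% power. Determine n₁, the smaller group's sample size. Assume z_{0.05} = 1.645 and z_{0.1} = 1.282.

n₁ = 36

With allocation ratio k = n₂/n₁ = 3, Var(x̄₁−x̄₂) = σ²(1/n₁ + 1/(k·n₁)) = σ²·(k+1)/(k·n₁).
So n₁ = (1 + 1/k)·((z_{α/2} + z_β)/d)² = 1.333 × (2.927/0.57)².
n₁ = 1.333 × 26.37 = 35.2.
Round up: n₁ = 36, giving n₂ = 3 × 36 = 108.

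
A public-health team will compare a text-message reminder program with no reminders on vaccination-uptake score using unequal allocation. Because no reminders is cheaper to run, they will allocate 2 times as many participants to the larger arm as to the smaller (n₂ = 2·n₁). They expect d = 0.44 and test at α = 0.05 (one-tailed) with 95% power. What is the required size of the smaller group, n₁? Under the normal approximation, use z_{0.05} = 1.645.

With allocation ratio k = n₂/n₁ = 2, Var(x̄₁−x̄₂) = σ²(1/n₁ + 1/(k·n₁)) = σ²·(k+1)/(k·n₁).
So n₁ = (1 + 1/k)·((z_{α} + z_β)/d)² = 1.500 × (3.290/0.44)².
n₁ = 1.500 × 55.91 = 83.9.
Round up: n₁ = 84, giving n₂ = 2 × 84 = 168.

n₁ = 84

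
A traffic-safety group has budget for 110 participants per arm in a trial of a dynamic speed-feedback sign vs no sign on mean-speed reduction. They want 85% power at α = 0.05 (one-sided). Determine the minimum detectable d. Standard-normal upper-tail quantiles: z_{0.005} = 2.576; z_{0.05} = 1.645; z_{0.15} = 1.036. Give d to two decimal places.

For two independent groups of n = 110 each: d_min = (z_{α} + z_β)·√(2/n).
z-sum = 1.645 + 1.036 = 2.681.
d_min = 2.681 × √(2/110) = 2.681 × 0.1348 = 0.362.

d_min ≈ 0.36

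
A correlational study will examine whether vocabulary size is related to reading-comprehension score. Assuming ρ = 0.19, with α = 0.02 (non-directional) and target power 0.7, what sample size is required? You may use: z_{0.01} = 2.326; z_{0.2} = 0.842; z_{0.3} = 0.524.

n = 223

Fisher's z: C = ½·ln((1+r)/(1−r)) = ½·ln(1.4691) = 0.1923.
n = ((z_{α/2} + z_β)/C)² + 3.
(2.326 + 0.524) / 0.1923 = 2.850 / 0.1923 = 14.821.
n = 14.821² + 3 = 219.65 + 3 = 222.6.
Round up.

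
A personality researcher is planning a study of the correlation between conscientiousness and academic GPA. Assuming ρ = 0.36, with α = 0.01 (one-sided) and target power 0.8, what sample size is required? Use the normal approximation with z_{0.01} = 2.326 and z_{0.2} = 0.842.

Fisher's z: C = ½·ln((1+r)/(1−r)) = ½·ln(2.1250) = 0.3769.
n = ((z_{α} + z_β)/C)² + 3.
(2.326 + 0.842) / 0.3769 = 3.168 / 0.3769 = 8.405.
n = 8.405² + 3 = 70.65 + 3 = 73.7.
Round up.

n = 74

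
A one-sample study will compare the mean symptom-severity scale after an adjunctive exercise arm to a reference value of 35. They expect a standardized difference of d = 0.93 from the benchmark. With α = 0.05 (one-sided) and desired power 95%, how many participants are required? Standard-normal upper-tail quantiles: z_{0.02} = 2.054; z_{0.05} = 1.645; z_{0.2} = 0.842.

n = 13

For a one-sample test: n = ((z_{α} + z_β) / d)².
z_{α} + z_β = 1.645 + 1.645 = 3.290.
n = (3.290 / 0.93)² = 3.538² = 12.51.
Round up.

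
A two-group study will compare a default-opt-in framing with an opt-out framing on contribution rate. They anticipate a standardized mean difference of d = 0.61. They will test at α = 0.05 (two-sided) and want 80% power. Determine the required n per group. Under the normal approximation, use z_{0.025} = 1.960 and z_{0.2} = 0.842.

For two independent groups with equal n: n = 2·((z_{α/2} + z_β) / d)².
z_{α/2} + z_β = 1.960 + 0.842 = 2.802.
n = 2 × (2.802 / 0.61)² = 2 × 4.593² = 2 × 21.10 = 42.2.
Round up to the next whole participant.

n = 43 per group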